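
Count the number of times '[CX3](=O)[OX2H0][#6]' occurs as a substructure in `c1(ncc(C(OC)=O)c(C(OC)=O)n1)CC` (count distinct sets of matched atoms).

2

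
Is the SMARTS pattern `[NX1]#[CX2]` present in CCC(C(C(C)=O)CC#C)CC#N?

Yes

The pattern [NX1]#[CX2] describes a nitrogen triple-bonded to a two-connected carbon — a nitrile.
The molecule carries a nitrile (-C#N), whose atoms satisfy every constraint of the query, so the pattern matches.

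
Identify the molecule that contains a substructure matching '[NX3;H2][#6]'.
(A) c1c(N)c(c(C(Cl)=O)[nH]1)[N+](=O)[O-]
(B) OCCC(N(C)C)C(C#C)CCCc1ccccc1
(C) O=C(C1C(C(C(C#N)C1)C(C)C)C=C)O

[NX3;H2][#6] describes a trivalent nitrogen with two H attached to carbon (a primary amine).
(A) contains a primary amino group (-NH2), which satisfies every atom and bond constraint.
(B) has a dimethylamino group (-N(CH3)2) but the nitrogen has H0, not H2.
(C) has a nitrile (-C#N) but the nitrogen is NX1 (triple-bonded), not NX3 with two H.
So the answer is (A).

A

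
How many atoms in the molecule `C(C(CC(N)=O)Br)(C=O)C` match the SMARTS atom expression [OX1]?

2

The query [OX1] means: aliphatic oxygen with one total connection — typically a carbonyl =O or an oxide.
Check the 10 heavy atoms by environment: 4× C (X4) → no; 1× Br (X1) → no; 2× C (X3) → no; 2× O (X1) → match; 1× N (X3) → no.
That gives 2 matching atoms.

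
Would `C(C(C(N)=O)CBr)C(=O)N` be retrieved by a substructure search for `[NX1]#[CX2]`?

The pattern [NX1]#[CX2] describes a nitrogen triple-bonded to a two-connected carbon — a nitrile.
The closest candidate here is a primary amide (-C(=O)NH2), but the nitrogen is NX3, not NX1. No other fragment satisfies the full query, so there is no match.

No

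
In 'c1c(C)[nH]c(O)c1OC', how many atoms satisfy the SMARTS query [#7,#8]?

The query [#7,#8] means: nitrogen or oxygen (comma = OR).
Check the 9 heavy atoms by environment: 1× n (aromatic) → match; 4× c (aromatic) → no; 2× O → match; 2× C → no.
Summing the matching environments: 1 + 2 = 3 matching atoms.

3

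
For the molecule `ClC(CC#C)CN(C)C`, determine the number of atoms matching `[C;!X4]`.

The query [C;!X4] means: aliphatic carbon that does not have four total connections.
Check the 9 heavy atoms by environment: 5× C (X4) → no; 1× Cl (X1) → no; 1× N (X3) → no; 2× C (X2) → match.
That gives 2 matching atoms.

2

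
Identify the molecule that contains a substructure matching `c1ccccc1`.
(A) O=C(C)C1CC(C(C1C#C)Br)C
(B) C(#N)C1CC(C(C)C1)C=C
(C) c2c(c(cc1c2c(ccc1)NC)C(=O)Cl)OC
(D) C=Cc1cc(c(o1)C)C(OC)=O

c1ccccc1 describes six aromatic carbons in a ring (a benzene ring).
(A) has a methyl group (-CH3) but no six-membered all-carbon aromatic ring is present.
(B) has a methyl group (-CH3) but no six-membered all-carbon aromatic ring is present.
(C) contains the required atom environment, so the pattern matches.
(D) has a methyl group (-CH3) but no six-membered all-carbon aromatic ring is present.
So the answer is (C).

C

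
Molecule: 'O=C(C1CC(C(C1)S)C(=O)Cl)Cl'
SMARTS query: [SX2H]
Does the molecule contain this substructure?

The pattern [SX2H] describes an aliphatic sulfur with two connections, one being H — a thiol.
The molecule carries a thiol (-SH), whose atoms satisfy every constraint of the query, so the pattern matches.

Yes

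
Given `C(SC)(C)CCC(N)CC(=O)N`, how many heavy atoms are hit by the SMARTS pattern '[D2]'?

4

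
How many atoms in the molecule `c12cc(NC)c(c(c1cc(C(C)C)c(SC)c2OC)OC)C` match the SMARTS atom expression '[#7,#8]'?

3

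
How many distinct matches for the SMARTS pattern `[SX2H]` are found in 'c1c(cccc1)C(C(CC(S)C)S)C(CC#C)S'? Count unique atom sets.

3

[SX2H] is the SMARTS for a thiol: an aliphatic sulfur with two connections, one being H.
The molecule carries 3 separate instances of a thiol (-SH) meeting every constraint; each maps to a distinct set of atoms, giving 3 matches.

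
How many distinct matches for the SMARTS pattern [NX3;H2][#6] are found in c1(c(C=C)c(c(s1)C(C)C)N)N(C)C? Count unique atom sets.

1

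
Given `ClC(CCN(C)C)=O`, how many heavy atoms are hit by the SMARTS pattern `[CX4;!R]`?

4

The query [CX4;!R] means: aliphatic carbon with four total connections, not in a ring.
Check the 8 heavy atoms by environment: 4× C (X4, acyclic) → match; 1× C (X3, acyclic) → no; 1× O (X1, acyclic) → no; 1× Cl (X1, acyclic) → no; 1× N (X3, acyclic) → no.
That gives 4 matching atoms.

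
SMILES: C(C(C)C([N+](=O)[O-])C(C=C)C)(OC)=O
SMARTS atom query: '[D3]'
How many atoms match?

5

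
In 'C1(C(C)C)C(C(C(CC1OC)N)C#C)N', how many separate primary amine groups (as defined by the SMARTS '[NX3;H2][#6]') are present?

2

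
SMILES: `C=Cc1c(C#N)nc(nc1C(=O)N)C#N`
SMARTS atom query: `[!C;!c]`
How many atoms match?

The query [!C;!c] means: neither aliphatic nor aromatic carbon — same as [!#6].
Check the 15 heavy atoms by environment: 2× n (aromatic) → match; 4× c (aromatic) → no; 5× C → no; 3× N → match; 1× O → match.
Summing the matching environments: 2 + 3 + 1 = 6 matching atoms.

6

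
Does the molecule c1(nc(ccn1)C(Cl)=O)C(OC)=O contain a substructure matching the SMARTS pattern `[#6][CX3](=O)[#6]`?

The pattern [#6][CX3](=O)[#6] describes a carbonyl carbon (no H) flanked by two carbons — a ketone.
The closest candidate here is a methyl-ester group (-C(=O)OCH3), but one neighbour of the carbonyl carbon is O, not C. No other fragment satisfies the full query, so there is no match.

No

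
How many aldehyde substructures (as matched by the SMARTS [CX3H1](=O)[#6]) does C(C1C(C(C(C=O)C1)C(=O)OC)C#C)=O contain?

2

[CX3H1](=O)[#6] is the SMARTS for an aldehyde: an sp2 carbon with one H, double-bonded to O and single-bonded to carbon.
The molecule carries 2 separate instances of an aldehyde (-CHO) meeting every constraint; each maps to a distinct set of atoms, giving 2 matches.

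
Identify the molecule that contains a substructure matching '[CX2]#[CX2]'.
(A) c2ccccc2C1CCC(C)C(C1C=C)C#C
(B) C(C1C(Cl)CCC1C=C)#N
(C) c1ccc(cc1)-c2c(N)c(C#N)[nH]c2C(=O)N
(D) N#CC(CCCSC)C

A

[CX2]#[CX2] describes a carbon-carbon triple bond (an alkyne).
(A) contains an ethynyl group (-C#CH), which satisfies every atom and bond constraint.
(B) has a vinyl group (-CH=CH2) but the C=C is a double bond; both carbons are CX3, not CX2.
(C) has a nitrile (-C#N) but the triple bond is C#N, not C#C.
(D) has a nitrile (-C#N) but the triple bond is C#N, not C#C.
So the answer is (A).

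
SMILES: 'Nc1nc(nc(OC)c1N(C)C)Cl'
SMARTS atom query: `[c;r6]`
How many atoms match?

Check the 13 heavy atoms by environment: 2× n (aromatic, in 6-ring) → no; 4× c (aromatic, in 6-ring) → match; 2× N (acyclic) → no; 3× C (acyclic) → no; 1× Cl (acyclic) → no; 1× O (acyclic) → no.
That gives 4 matching atoms.

4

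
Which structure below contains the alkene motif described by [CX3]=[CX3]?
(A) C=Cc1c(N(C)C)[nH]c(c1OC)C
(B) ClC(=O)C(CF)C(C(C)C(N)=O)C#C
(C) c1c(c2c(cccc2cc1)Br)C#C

[CX3]=[CX3] describes a non-aromatic C=C double bond between two sp2 carbons (an alkene).
(A) contains a vinyl group (-CH=CH2), which satisfies every atom and bond constraint.
(B) has an ethynyl group (-C#CH) but the C-C bond is a triple bond, not a double bond.
(C) has an ethynyl group (-C#CH) but the C-C bond is a triple bond, not a double bond.
So the answer is (A).

A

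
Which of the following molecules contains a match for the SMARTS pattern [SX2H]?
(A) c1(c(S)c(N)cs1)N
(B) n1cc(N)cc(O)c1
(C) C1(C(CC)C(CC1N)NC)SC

[SX2H] describes an aliphatic sulfur with two connections, one being H (a thiol).
(A) contains a thiol (-SH), which satisfies every atom and bond constraint.
(B) has a hydroxyl group (-OH) but it is an -OH, not an -SH.
(C) has a methylthio ether (-SCH3) but the sulfur has H0 (bonded to two carbons), not H1.
So the answer is (A).

A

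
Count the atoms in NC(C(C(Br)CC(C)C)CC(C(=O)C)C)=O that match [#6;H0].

2

The query [#6;H0] means: any carbon with no attached hydrogen.
Check the 16 heavy atoms by environment: 2× C (H2) → no; 4× C (H1) → no; 4× C (H3) → no; 1× Br (H0) → no; 2× C (H0) → match; 2× O (H0) → no; 1× N (H2) → no.
That gives 2 matching atoms.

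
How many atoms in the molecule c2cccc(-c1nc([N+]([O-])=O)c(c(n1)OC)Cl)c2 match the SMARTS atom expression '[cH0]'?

The query [cH0] means: aromatic carbon with no attached hydrogen (substituted or ring-fusion).
Check the 18 heavy atoms by environment: 2× n (aromatic, H0) → no; 5× c (aromatic, H0) → match; 1× Cl (H0) → no; 2× O (H0) → no; 1× C (H3) → no; 5× c (aromatic, H1) → no; 1× N (charge +1, H0) → no; 1× O (charge -1, H0) → no.
That gives 5 matching atoms.

5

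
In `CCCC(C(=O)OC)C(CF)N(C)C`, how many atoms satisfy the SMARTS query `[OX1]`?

1

The query [OX1] means: aliphatic oxygen with one total connection — typically a carbonyl =O or an oxide.
Check the 14 heavy atoms by environment: 9× C (X4) → no; 1× N (X3) → no; 1× C (X3) → no; 1× O (X1) → match; 1× O (X2) → no; 1× F (X1) → no.
That gives 1 matching atom.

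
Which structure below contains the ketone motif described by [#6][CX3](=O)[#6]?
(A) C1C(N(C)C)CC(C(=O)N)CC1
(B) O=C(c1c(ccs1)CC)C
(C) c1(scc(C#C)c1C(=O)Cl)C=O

B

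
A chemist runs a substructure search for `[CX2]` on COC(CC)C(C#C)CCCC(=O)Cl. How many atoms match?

2

The query [CX2] means: C with X2: aliphatic carbon with exactly 2 total connections.
Check the 14 heavy atoms by environment: 8× C (X4) → no; 2× C (X2) → match; 1× O (X2) → no; 1× C (X3) → no; 1× O (X1) → no; 1× Cl (X1) → no.
That gives 2 matching atoms.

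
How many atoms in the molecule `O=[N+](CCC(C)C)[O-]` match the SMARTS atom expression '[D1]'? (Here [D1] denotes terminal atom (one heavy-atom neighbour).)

4

The query [D1] means: atom with exactly one heavy-atom neighbour (degree 1).
Check the 8 heavy atoms by environment: 2× C (D2) → no; 1× N (charge +1, D3) → no; 1× O (charge -1, D1) → match; 1× O (D1) → match; 1× C (D3) → no; 2× C (D1) → match.
Summing the matching environments: 1 + 1 + 2 = 4 matching atoms.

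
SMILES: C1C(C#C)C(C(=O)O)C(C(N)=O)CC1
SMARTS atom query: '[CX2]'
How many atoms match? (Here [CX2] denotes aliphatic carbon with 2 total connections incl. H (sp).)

2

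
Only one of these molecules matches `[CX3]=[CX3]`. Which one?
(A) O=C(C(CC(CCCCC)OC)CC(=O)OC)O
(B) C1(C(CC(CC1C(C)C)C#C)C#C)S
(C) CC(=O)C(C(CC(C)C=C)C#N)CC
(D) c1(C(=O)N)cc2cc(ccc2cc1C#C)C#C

[CX3]=[CX3] describes a non-aromatic C=C double bond between two sp2 carbons (an alkene).
(A) has an ethyl group (-CH2CH3) but its C-C bond is a single bond between CX4 carbons, not CX3=CX3.
(B) has an ethynyl group (-C#CH) but the C-C bond is a triple bond, not a double bond.
(C) contains a vinyl group (-CH=CH2), which satisfies every atom and bond constraint.
(D) has an ethynyl group (-C#CH) but the C-C bond is a triple bond, not a double bond.
So the answer is (C).

C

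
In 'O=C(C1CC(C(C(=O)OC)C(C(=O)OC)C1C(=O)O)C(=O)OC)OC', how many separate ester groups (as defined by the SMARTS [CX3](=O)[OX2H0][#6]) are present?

[CX3](=O)[OX2H0][#6] is the SMARTS for an ester: a carbonyl carbon bonded to an oxygen that is itself bonded to carbon (no H on that O).
The molecule carries 4 separate instances of a methyl-ester group (-C(=O)OCH3) meeting every constraint; each maps to a distinct set of atoms, giving 4 matches.

4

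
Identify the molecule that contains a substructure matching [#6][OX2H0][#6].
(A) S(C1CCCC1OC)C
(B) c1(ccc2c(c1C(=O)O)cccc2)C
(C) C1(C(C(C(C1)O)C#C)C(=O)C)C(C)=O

[#6][OX2H0][#6] describes an aliphatic oxygen bridging two carbons with no H on the oxygen (an ether).
(A) contains a methoxy ether (-OCH3), which satisfies every atom and bond constraint.
(B) has a carboxylic acid group (-C(=O)OH) but the -OH oxygen has H1; the =O is OX1, not OX2.
(C) has a hydroxyl group (-OH) but the oxygen has H1, not H0 bridging two carbons.
So the answer is (A).

A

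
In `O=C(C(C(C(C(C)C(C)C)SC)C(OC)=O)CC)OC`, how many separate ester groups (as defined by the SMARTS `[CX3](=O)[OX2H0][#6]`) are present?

2

[CX3](=O)[OX2H0][#6] is the SMARTS for an ester: a carbonyl carbon bonded to an oxygen that is itself bonded to carbon (no H on that O).
The molecule carries 2 separate instances of a methyl-ester group (-C(=O)OCH3) meeting every constraint; each maps to a distinct set of atoms, giving 2 matches.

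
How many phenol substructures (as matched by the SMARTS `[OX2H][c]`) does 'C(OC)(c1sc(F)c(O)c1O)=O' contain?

2

[OX2H][c] is the SMARTS for a phenol: a hydroxyl oxygen attached to an aromatic carbon.
The molecule carries 2 separate instances of a hydroxyl group (-OH) meeting every constraint; each maps to a distinct set of atoms, giving 2 matches.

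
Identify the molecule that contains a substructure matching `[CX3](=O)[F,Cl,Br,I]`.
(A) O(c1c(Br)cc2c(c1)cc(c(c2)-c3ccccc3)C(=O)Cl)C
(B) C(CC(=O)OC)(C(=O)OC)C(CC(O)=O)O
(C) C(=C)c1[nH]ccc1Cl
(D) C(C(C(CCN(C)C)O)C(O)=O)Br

A

[CX3](=O)[F,Cl,Br,I] describes a carbonyl carbon bonded to a halogen (an acyl halide).
(A) contains an acyl chloride (-C(=O)Cl), which satisfies every atom and bond constraint.
(B) has a methyl-ester group (-C(=O)OCH3) but the carbonyl is bonded to -O-C, not to a halogen.
(C) has a chloro substituent but the Cl is not on a carbonyl carbon.
(D) has a carboxylic acid group (-C(=O)OH) but the carbonyl is bonded to -OH, not to a halogen.
So the answer is (A).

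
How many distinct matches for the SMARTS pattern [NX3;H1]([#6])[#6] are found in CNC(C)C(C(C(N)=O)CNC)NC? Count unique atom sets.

3

[NX3;H1]([#6])[#6] is the SMARTS for a secondary amine: a trivalent nitrogen with one H, bonded to two carbons.
The molecule carries 3 separate instances of an N-methylamino group (-NHCH3) meeting every constraint; each maps to a distinct set of atoms, giving 3 matches.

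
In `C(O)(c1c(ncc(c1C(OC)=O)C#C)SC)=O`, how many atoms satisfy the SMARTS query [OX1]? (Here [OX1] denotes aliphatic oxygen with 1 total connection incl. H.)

2

The query [OX1] means: aliphatic oxygen with one total connection — typically a carbonyl =O or an oxide.
Check the 17 heavy atoms by environment: 1× n (aromatic, X2) → no; 5× c (aromatic, X3) → no; 1× S (X2) → no; 2× C (X4) → no; 2× C (X3) → no; 2× O (X1) → match; 2× O (X2) → no; 2× C (X2) → no.
That gives 2 matching atoms.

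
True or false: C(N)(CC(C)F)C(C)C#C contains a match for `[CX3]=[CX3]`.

The pattern [CX3]=[CX3] describes a non-aromatic C=C double bond between two sp2 carbons — an alkene.
The closest candidate here is an ethynyl group (-C#CH), but the C-C bond is a triple bond, not a double bond. No other fragment satisfies the full query, so there is no match.

False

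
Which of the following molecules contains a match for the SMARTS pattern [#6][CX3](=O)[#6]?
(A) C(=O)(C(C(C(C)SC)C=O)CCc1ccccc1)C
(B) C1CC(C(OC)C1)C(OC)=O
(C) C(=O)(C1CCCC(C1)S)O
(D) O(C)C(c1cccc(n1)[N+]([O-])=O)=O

A

[#6][CX3](=O)[#6] describes a carbonyl carbon (no H) flanked by two carbons (a ketone).
(A) contains an acetyl/ketone group (-C(=O)CH3), which satisfies every atom and bond constraint.
(B) has a methyl-ester group (-C(=O)OCH3) but one neighbour of the carbonyl carbon is O, not C.
(C) has a carboxylic acid group (-C(=O)OH) but one neighbour of the carbonyl carbon is O, not C.
(D) has a methyl-ester group (-C(=O)OCH3) but one neighbour of the carbonyl carbon is O, not C.
So the answer is (A).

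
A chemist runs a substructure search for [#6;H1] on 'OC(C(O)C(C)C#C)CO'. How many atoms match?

4

The query [#6;H1] means: any carbon bearing exactly one hydrogen.
Check the 10 heavy atoms by environment: 1× C (H2) → no; 4× C (H1) → match; 1× C (H3) → no; 1× C (H0) → no; 3× O (H1) → no.
That gives 4 matching atoms.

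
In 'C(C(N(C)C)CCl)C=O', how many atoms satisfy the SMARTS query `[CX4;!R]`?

Check the 9 heavy atoms by environment: 5× C (X4, acyclic) → match; 1× Cl (X1, acyclic) → no; 1× N (X3, acyclic) → no; 1× C (X3, acyclic) → no; 1× O (X1, acyclic) → no.
That gives 5 matching atoms.

5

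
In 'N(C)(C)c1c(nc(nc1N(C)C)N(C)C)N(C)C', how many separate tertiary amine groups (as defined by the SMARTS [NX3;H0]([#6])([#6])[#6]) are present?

4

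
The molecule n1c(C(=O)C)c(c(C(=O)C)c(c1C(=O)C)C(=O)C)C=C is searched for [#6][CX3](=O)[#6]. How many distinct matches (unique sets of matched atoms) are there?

4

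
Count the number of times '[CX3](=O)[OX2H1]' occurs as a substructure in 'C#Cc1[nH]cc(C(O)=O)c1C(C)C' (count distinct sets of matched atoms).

[CX3](=O)[OX2H1] is the SMARTS for a carboxylic acid: an sp2 carbon double-bonded to O and single-bonded to an -OH oxygen.
Exactly one fragment in the molecule meets all constraints, giving 1 match.

1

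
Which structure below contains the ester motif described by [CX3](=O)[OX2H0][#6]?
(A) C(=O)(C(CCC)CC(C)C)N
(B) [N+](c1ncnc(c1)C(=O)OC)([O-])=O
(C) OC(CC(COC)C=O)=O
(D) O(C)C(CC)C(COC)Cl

B

[CX3](=O)[OX2H0][#6] describes a carbonyl carbon bonded to an oxygen that is itself bonded to carbon (no H on that O) (an ester).
(A) has a primary amide (-C(=O)NH2) but the carbonyl is bonded to N, not to an O-C linkage.
(B) contains a methyl-ester group (-C(=O)OCH3), which satisfies every atom and bond constraint.
(C) has a carboxylic acid group (-C(=O)OH) but the singly-bonded O carries H (OX2H1, not H0).
(D) has a methoxy ether (-OCH3) but the ether oxygen is not adjacent to a C=O carbon.
So the answer is (B).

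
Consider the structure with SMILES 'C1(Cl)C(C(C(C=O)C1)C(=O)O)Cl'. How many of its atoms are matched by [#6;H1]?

5

The query [#6;H1] means: any carbon bearing exactly one hydrogen.
Check the 12 heavy atoms by environment: 5× C (H1) → match; 1× C (H2) → no; 2× Cl (H0) → no; 1× C (H0) → no; 2× O (H0) → no; 1× O (H1) → no.
That gives 5 matching atoms.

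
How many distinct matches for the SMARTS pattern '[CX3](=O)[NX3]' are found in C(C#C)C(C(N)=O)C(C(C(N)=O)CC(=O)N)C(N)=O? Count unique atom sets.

[CX3](=O)[NX3] is the SMARTS for an amide: a carbonyl carbon bonded to a trivalent nitrogen.
The molecule carries 4 separate instances of a primary amide (-C(=O)NH2) meeting every constraint; each maps to a distinct set of atoms, giving 4 matches.

4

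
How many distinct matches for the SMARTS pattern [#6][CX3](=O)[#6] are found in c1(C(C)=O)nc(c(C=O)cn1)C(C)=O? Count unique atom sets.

[#6][CX3](=O)[#6] is the SMARTS for a ketone: a carbonyl carbon (no H) flanked by two carbons.
The molecule carries 2 separate instances of an acetyl/ketone group (-C(=O)CH3) meeting every constraint; each maps to a distinct set of atoms, giving 2 matches.

2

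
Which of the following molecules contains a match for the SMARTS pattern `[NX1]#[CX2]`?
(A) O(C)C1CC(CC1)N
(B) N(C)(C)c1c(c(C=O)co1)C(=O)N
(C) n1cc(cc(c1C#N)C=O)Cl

[NX1]#[CX2] describes a nitrogen triple-bonded to a two-connected carbon (a nitrile).
(A) has a primary amino group (-NH2) but the nitrogen is NX3 (three connections), not NX1 triple-bonded.
(B) has a primary amide (-C(=O)NH2) but the nitrogen is NX3, not NX1.
(C) contains a nitrile (-C#N), which satisfies every atom and bond constraint.
So the answer is (C).

C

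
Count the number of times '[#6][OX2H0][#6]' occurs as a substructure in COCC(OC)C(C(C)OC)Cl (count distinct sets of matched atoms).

[#6][OX2H0][#6] is the SMARTS for an ether: an aliphatic oxygen bridging two carbons with no H on the oxygen.
The molecule carries 3 separate instances of a methoxy ether (-OCH3) meeting every constraint; each maps to a distinct set of atoms, giving 3 matches.

3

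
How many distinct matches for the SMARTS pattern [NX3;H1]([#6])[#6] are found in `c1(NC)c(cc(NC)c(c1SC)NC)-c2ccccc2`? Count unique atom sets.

3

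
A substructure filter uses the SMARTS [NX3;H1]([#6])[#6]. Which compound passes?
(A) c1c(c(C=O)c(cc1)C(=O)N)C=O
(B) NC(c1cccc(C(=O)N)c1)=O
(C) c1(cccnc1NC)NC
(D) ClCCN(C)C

C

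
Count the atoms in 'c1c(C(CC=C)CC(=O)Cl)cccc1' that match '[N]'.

Check the 14 heavy atoms by environment: 6× C → no; 6× c (aromatic) → no; 1× O → no; 1× Cl → no.
No environment satisfies the query, so 0 matching atoms.

0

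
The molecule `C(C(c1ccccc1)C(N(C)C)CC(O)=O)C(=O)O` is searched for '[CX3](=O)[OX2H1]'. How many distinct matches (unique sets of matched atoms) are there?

[CX3](=O)[OX2H1] is the SMARTS for a carboxylic acid: an sp2 carbon double-bonded to O and single-bonded to an -OH oxygen.
The molecule carries 2 separate instances of a carboxylic acid group (-C(=O)OH) meeting every constraint; each maps to a distinct set of atoms, giving 2 matches.

2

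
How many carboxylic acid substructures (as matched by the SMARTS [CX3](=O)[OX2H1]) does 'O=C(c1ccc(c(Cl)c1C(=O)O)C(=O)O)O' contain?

[CX3](=O)[OX2H1] is the SMARTS for a carboxylic acid: an sp2 carbon double-bonded to O and single-bonded to an -OH oxygen.
The molecule carries 3 separate instances of a carboxylic acid group (-C(=O)OH) meeting every constraint; each maps to a distinct set of atoms, giving 3 matches.

3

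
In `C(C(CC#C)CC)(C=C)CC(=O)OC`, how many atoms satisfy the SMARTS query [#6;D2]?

The query [#6;D2] means: any carbon bonded to exactly two heavy atoms.
Check the 14 heavy atoms by environment: 5× C (D2) → match; 3× C (D3) → no; 4× C (D1) → no; 1× O (D1) → no; 1× O (D2) → no.
That gives 5 matching atoms.

5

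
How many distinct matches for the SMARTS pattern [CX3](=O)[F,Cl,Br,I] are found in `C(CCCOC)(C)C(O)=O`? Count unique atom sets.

0

[CX3](=O)[F,Cl,Br,I] is the SMARTS for an acyl halide: a carbonyl carbon bonded to a halogen.
The molecule has a carboxylic acid group (-C(=O)OH), but the carbonyl is bonded to -OH, not to a halogen; nothing else fits, so there are 0 matches.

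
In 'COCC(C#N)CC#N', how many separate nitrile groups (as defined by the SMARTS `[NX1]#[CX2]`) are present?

[NX1]#[CX2] is the SMARTS for a nitrile: a nitrogen triple-bonded to a two-connected carbon.
The molecule carries 2 separate instances of a nitrile (-C#N) meeting every constraint; each maps to a distinct set of atoms, giving 2 matches.

2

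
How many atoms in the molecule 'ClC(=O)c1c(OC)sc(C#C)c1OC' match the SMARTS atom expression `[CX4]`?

2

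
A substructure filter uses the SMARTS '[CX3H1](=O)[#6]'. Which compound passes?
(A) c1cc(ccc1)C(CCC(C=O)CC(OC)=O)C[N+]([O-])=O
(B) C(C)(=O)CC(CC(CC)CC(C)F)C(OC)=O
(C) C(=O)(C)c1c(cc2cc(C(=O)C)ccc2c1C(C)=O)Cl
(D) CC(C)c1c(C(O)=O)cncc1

A

[CX3H1](=O)[#6] describes an sp2 carbon with one H, double-bonded to O and single-bonded to carbon (an aldehyde).
(A) contains an aldehyde (-CHO), which satisfies every atom and bond constraint.
(B) has an acetyl/ketone group (-C(=O)CH3) but the carbonyl carbon has H0 (two carbon neighbours), not H1.
(C) has an acetyl/ketone group (-C(=O)CH3) but the carbonyl carbon has H0 (two carbon neighbours), not H1.
(D) has a carboxylic acid group (-C(=O)OH) but the carbonyl carbon has H0 and is bonded to O, not H1.
So the answer is (A).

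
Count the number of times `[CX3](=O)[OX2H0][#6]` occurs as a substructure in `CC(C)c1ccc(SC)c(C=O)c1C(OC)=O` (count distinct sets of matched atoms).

[CX3](=O)[OX2H0][#6] is the SMARTS for an ester: a carbonyl carbon bonded to an oxygen that is itself bonded to carbon (no H on that O).
Exactly one fragment in the molecule meets all constraints, giving 1 match.

1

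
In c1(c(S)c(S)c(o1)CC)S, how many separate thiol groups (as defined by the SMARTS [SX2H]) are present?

[SX2H] is the SMARTS for a thiol: an aliphatic sulfur with two connections, one being H.
The molecule carries 3 separate instances of a thiol (-SH) meeting every constraint; each maps to a distinct set of atoms, giving 3 matches.

3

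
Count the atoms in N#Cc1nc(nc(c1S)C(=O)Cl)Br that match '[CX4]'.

0

The query [CX4] means: C with X4: aliphatic carbon with exactly 4 total connections (bonds + H).
Check the 13 heavy atoms by environment: 2× n (aromatic, X2) → no; 4× c (aromatic, X3) → no; 1× C (X2) → no; 1× N (X1) → no; 1× S (X2) → no; 1× C (X3) → no; 1× O (X1) → no; 1× Cl (X1) → no; 1× Br (X1) → no.
No environment satisfies the query, so 0 matching atoms.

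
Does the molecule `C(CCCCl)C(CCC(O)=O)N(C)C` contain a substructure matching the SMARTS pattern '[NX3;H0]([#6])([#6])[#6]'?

The pattern [NX3;H0]([#6])([#6])[#6] describes a trivalent nitrogen with no H, bonded to three carbons — a tertiary amine.
The molecule carries a dimethylamino group (-N(CH3)2), whose atoms satisfy every constraint of the query, so the pattern matches.

Yes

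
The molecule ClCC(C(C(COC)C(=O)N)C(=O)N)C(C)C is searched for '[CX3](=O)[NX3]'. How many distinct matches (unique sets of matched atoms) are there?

2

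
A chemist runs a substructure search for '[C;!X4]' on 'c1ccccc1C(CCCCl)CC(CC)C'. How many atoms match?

Check the 16 heavy atoms by environment: 9× C (X4) → no; 6× c (aromatic, X3) → no; 1× Cl (X1) → no.
No environment satisfies the query, so 0 matching atoms.

0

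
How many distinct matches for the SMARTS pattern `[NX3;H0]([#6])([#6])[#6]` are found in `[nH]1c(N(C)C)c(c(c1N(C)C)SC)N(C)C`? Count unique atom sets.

3

[NX3;H0]([#6])([#6])[#6] is the SMARTS for a tertiary amine: a trivalent nitrogen with no H, bonded to three carbons.
The molecule carries 3 separate instances of a dimethylamino group (-N(CH3)2) meeting every constraint; each maps to a distinct set of atoms, giving 3 matches.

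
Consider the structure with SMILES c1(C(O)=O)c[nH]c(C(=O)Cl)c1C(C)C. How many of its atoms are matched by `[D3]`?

6

Check the 14 heavy atoms by environment: 1× n (aromatic, D2) → no; 3× c (aromatic, D3) → match; 1× c (aromatic, D2) → no; 3× C (D3) → match; 3× O (D1) → no; 1× Cl (D1) → no; 2× C (D1) → no.
Summing the matching environments: 3 + 3 = 6 matching atoms.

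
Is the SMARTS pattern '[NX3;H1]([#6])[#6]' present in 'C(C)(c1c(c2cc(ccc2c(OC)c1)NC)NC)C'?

Yes

The pattern [NX3;H1]([#6])[#6] describes a trivalent nitrogen with one H, bonded to two carbons — a secondary amine.
The molecule carries an N-methylamino group (-NHCH3), whose atoms satisfy every constraint of the query, so the pattern matches.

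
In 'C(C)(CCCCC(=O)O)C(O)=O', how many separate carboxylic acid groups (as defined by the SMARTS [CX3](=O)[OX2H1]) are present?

[CX3](=O)[OX2H1] is the SMARTS for a carboxylic acid: an sp2 carbon double-bonded to O and single-bonded to an -OH oxygen.
The molecule carries 2 separate instances of a carboxylic acid group (-C(=O)OH) meeting every constraint; each maps to a distinct set of atoms, giving 2 matches.

2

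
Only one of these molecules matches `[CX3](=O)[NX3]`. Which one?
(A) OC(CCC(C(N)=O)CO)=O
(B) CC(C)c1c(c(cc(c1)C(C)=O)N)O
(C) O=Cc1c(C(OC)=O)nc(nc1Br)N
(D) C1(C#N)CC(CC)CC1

A

[CX3](=O)[NX3] describes a carbonyl carbon bonded to a trivalent nitrogen (an amide).
(A) contains a primary amide (-C(=O)NH2), which satisfies every atom and bond constraint.
(B) has a primary amino group (-NH2) but the -NH2 is not attached to a carbonyl carbon.
(C) has a methyl-ester group (-C(=O)OCH3) but the carbonyl is bonded to O, not to an NX3 nitrogen.
(D) has a nitrile (-C#N) but the nitrile N is NX1 (triple-bonded), not NX3.
So the answer is (A).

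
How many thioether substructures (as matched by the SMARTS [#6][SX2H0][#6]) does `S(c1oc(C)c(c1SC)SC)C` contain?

[#6][SX2H0][#6] is the SMARTS for a thioether: an aliphatic sulfur bridging two carbons with no H on the sulfur.
The molecule carries 3 separate instances of a methylthio ether (-SCH3) meeting every constraint; each maps to a distinct set of atoms, giving 3 matches.

3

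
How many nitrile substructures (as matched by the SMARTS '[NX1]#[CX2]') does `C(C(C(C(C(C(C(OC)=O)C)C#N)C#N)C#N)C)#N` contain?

4

[NX1]#[CX2] is the SMARTS for a nitrile: a nitrogen triple-bonded to a two-connected carbon.
The molecule carries 4 separate instances of a nitrile (-C#N) meeting every constraint; each maps to a distinct set of atoms, giving 4 matches.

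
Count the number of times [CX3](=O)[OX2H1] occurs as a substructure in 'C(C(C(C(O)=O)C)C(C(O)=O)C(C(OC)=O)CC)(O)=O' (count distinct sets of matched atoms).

[CX3](=O)[OX2H1] is the SMARTS for a carboxylic acid: an sp2 carbon double-bonded to O and single-bonded to an -OH oxygen.
The molecule carries 3 separate instances of a carboxylic acid group (-C(=O)OH) meeting every constraint; each maps to a distinct set of atoms, giving 3 matches.

3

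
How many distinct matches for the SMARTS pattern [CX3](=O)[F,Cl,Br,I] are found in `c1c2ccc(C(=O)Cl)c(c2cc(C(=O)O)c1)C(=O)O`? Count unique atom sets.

[CX3](=O)[F,Cl,Br,I] is the SMARTS for an acyl halide: a carbonyl carbon bonded to a halogen.
Exactly one fragment in the molecule meets all constraints, giving 1 match.

1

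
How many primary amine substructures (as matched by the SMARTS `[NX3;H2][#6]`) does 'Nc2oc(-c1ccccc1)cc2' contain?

1

[NX3;H2][#6] is the SMARTS for a primary amine: a trivalent nitrogen with two H attached to carbon.
Exactly one fragment in the molecule meets all constraints, giving 1 match.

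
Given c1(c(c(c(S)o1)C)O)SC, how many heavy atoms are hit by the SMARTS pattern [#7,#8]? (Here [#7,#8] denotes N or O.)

2

The query [#7,#8] means: nitrogen or oxygen (comma = OR).
Check the 10 heavy atoms by environment: 1× o (aromatic) → match; 4× c (aromatic) → no; 1× O → match; 2× S → no; 2× C → no.
Summing the matching environments: 1 + 1 = 2 matching atoms.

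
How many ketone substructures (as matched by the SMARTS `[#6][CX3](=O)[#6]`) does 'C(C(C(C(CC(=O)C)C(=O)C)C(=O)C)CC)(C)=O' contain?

4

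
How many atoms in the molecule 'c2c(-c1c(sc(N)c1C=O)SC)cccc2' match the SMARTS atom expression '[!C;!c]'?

The query [!C;!c] means: neither aliphatic nor aromatic carbon — same as [!#6].
Check the 16 heavy atoms by environment: 1× s (aromatic) → match; 10× c (aromatic) → no; 1× S → match; 2× C → no; 1× N → match; 1× O → match.
Summing the matching environments: 1 + 1 + 1 + 1 = 4 matching atoms.

4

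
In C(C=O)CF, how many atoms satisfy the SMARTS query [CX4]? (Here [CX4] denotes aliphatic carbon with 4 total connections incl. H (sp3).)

2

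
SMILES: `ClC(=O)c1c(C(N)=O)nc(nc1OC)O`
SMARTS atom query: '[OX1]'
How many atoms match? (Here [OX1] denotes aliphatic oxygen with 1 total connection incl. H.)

2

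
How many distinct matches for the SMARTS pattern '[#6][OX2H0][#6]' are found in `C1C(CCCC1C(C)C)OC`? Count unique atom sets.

1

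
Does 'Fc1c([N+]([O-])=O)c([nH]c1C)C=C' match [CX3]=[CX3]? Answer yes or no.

Yes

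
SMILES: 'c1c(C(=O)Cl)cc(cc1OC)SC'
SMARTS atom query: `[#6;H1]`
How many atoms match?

The query [#6;H1] means: any carbon bearing exactly one hydrogen.
Check the 13 heavy atoms by environment: 3× c (aromatic, H0) → no; 3× c (aromatic, H1) → match; 1× C (H0) → no; 2× O (H0) → no; 1× Cl (H0) → no; 1× S (H0) → no; 2× C (H3) → no.
That gives 3 matching atoms.

3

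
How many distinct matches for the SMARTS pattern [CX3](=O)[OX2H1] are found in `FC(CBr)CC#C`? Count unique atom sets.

0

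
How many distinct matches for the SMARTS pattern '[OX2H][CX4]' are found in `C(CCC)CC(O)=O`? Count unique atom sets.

[OX2H][CX4] is the SMARTS for an aliphatic alcohol: a hydroxyl oxygen bound to an sp3 (X4) carbon.
The molecule has a carboxylic acid group (-C(=O)OH), but the -OH is on a CX3 carbonyl carbon, not a CX4 carbon; nothing else fits, so there are 0 matches.

0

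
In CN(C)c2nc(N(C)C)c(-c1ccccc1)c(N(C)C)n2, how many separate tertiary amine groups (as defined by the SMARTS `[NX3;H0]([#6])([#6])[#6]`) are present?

[NX3;H0]([#6])([#6])[#6] is the SMARTS for a tertiary amine: a trivalent nitrogen with no H, bonded to three carbons.
The molecule carries 3 separate instances of a dimethylamino group (-N(CH3)2) meeting every constraint; each maps to a distinct set of atoms, giving 3 matches.

3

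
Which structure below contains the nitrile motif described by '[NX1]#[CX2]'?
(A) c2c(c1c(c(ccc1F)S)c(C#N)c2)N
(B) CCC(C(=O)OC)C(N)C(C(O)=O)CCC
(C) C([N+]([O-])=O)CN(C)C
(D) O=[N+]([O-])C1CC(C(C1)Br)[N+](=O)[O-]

A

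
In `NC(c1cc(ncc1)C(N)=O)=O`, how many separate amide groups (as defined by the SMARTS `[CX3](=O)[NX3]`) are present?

2

[CX3](=O)[NX3] is the SMARTS for an amide: a carbonyl carbon bonded to a trivalent nitrogen.
The molecule carries 2 separate instances of a primary amide (-C(=O)NH2) meeting every constraint; each maps to a distinct set of atoms, giving 2 matches.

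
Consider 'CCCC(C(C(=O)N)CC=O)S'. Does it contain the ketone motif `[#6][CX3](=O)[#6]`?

No

The pattern [#6][CX3](=O)[#6] describes a carbonyl carbon (no H) flanked by two carbons — a ketone.
The closest candidate here is a primary amide (-C(=O)NH2), but one neighbour of the carbonyl carbon is N, not C. No other fragment satisfies the full query, so there is no match.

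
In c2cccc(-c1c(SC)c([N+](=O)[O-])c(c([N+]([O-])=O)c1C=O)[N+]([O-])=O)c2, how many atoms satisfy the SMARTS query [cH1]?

5

Check the 25 heavy atoms by environment: 7× c (aromatic, H0) → no; 3× N (charge +1, H0) → no; 3× O (charge -1, H0) → no; 4× O (H0) → no; 1× C (H1) → no; 1× S (H0) → no; 1× C (H3) → no; 5× c (aromatic, H1) → match.
That gives 5 matching atoms.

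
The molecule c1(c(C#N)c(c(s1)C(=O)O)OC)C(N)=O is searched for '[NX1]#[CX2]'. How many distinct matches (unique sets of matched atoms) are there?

[NX1]#[CX2] is the SMARTS for a nitrile: a nitrogen triple-bonded to a two-connected carbon.
Exactly one fragment in the molecule meets all constraints, giving 1 match.

1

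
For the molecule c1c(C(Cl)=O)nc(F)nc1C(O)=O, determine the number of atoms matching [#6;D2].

1

The query [#6;D2] means: any carbon bonded to exactly two heavy atoms.
Check the 13 heavy atoms by environment: 2× n (aromatic, D2) → no; 3× c (aromatic, D3) → no; 1× c (aromatic, D2) → match; 1× F (D1) → no; 2× C (D3) → no; 3× O (D1) → no; 1× Cl (D1) → no.
That gives 1 matching atom.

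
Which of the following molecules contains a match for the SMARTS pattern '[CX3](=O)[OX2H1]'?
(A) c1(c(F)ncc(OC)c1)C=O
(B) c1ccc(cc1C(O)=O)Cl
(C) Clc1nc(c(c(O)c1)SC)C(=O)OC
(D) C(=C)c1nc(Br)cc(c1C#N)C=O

B

[CX3](=O)[OX2H1] describes an sp2 carbon double-bonded to O and single-bonded to an -OH oxygen (a carboxylic acid).
(A) has an aldehyde (-CHO) but there is no singly-bonded oxygen on the carbonyl carbon.
(B) contains a carboxylic acid group (-C(=O)OH), which satisfies every atom and bond constraint.
(C) has a methyl-ester group (-C(=O)OCH3) but the singly-bonded O has no H (OX2H0, not OX2H1).
(D) has an aldehyde (-CHO) but there is no singly-bonded oxygen on the carbonyl carbon.
So the answer is (B).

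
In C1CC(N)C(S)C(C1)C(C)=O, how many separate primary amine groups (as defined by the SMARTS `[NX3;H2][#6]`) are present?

1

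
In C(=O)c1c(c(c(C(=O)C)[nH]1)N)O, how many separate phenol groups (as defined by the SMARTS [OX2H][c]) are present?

[OX2H][c] is the SMARTS for a phenol: a hydroxyl oxygen attached to an aromatic carbon.
Exactly one fragment in the molecule meets all constraints, giving 1 match.

1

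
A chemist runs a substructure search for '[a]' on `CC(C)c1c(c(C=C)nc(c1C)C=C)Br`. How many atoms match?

6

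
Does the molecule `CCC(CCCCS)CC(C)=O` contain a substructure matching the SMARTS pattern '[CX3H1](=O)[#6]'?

No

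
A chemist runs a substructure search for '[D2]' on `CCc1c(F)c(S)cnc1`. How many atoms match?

4

Check the 10 heavy atoms by environment: 1× n (aromatic, D2) → match; 2× c (aromatic, D2) → match; 3× c (aromatic, D3) → no; 1× C (D2) → match; 1× C (D1) → no; 1× S (D1) → no; 1× F (D1) → no.
Summing the matching environments: 1 + 2 + 1 = 4 matching atoms.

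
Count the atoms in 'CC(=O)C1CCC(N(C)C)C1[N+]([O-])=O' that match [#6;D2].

2

The query [#6;D2] means: any carbon bonded to exactly two heavy atoms.
Check the 14 heavy atoms by environment: 4× C (D3) → no; 2× C (D2) → match; 1× N (charge +1, D3) → no; 1× O (charge -1, D1) → no; 2× O (D1) → no; 3× C (D1) → no; 1× N (D3) → no.
That gives 2 matching atoms.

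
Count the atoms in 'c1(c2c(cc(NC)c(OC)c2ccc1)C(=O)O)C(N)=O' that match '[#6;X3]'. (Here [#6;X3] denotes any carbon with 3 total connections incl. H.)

Check the 20 heavy atoms by environment: 10× c (aromatic, X3) → match; 2× C (X3) → match; 2× O (X1) → no; 2× O (X2) → no; 2× N (X3) → no; 2× C (X4) → no.
Summing the matching environments: 10 + 2 = 12 matching atoms.

12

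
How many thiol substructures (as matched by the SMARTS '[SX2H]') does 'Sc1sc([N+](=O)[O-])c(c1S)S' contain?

3

[SX2H] is the SMARTS for a thiol: an aliphatic sulfur with two connections, one being H.
The molecule carries 3 separate instances of a thiol (-SH) meeting every constraint; each maps to a distinct set of atoms, giving 3 matches.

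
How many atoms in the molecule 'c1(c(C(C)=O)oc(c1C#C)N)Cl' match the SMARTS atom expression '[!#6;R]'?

Check the 12 heavy atoms by environment: 1× o (aromatic, in 5-ring) → match; 4× c (aromatic, in 5-ring) → no; 1× N (acyclic) → no; 1× Cl (acyclic) → no; 4× C (acyclic) → no; 1× O (acyclic) → no.
That gives 1 matching atom.

1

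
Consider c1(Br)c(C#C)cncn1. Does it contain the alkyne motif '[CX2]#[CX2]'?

Yes

The pattern [CX2]#[CX2] describes a carbon-carbon triple bond — an alkyne.
The molecule carries an ethynyl group (-C#CH), whose atoms satisfy every constraint of the query, so the pattern matches.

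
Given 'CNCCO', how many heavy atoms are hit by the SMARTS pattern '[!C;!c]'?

The query [!C;!c] means: neither aliphatic nor aromatic carbon — same as [!#6].
Check the 5 heavy atoms by environment: 3× C → no; 1× N → match; 1× O → match.
Summing the matching environments: 1 + 1 = 2 matching atoms.

2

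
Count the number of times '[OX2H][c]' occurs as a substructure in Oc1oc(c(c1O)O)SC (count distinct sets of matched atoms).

3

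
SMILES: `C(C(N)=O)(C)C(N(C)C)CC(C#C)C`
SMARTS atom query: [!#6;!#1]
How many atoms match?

The query [!#6;!#1] means: not carbon and not hydrogen — any heteroatom.
Check the 14 heavy atoms by environment: 11× C → no; 2× N → match; 1× O → match.
Summing the matching environments: 2 + 1 = 3 matching atoms.

3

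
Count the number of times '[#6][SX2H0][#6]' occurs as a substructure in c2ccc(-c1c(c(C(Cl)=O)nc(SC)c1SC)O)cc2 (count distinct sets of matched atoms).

2

[#6][SX2H0][#6] is the SMARTS for a thioether: an aliphatic sulfur bridging two carbons with no H on the sulfur.
The molecule carries 2 separate instances of a methylthio ether (-SCH3) meeting every constraint; each maps to a distinct set of atoms, giving 2 matches.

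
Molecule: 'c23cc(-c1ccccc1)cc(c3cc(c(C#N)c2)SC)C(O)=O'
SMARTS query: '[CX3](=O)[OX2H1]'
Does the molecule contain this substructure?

Yes

The pattern [CX3](=O)[OX2H1] describes an sp2 carbon double-bonded to O and single-bonded to an -OH oxygen — a carboxylic acid.
The molecule carries a carboxylic acid group (-C(=O)OH), whose atoms satisfy every constraint of the query, so the pattern matches.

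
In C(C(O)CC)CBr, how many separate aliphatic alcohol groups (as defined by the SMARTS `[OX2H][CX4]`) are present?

1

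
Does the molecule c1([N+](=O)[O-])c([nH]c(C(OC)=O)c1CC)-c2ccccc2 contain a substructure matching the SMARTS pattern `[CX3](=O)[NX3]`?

No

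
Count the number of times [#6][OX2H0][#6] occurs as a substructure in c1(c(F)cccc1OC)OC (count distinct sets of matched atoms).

2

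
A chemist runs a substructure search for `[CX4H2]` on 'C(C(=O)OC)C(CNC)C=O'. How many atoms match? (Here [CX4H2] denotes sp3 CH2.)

2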